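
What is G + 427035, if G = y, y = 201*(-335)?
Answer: 359700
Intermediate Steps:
y = -67335
G = -67335
G + 427035 = -67335 + 427035 = 359700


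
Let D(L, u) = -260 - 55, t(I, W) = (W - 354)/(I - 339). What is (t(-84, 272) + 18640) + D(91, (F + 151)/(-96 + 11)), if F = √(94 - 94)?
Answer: 7751557/423 ≈ 18325.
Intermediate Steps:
F = 0 (F = √0 = 0)
t(I, W) = (-354 + W)/(-339 + I)
D(L, u) = -315
(t(-84, 272) + 18640) + D(91, (F + 151)/(-96 + 11)) = ((-354 + 272)/(-339 - 84) + 18640) - 315 = (-82/(-423) + 18640) - 315 = (-1/423*(-82) + 18640) - 315 = (82/423 + 18640) - 315 = 7884802/423 - 315 = 7751557/423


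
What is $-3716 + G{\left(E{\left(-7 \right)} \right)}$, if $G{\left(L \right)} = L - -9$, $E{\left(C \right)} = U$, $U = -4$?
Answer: $-3711$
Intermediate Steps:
$E{\left(C \right)} = -4$
$G{\left(L \right)} = 9 + L$ ($G{\left(L \right)} = L + 9 = 9 + L$)
$-3716 + G{\left(E{\left(-7 \right)} \right)} = -3716 + \left(9 - 4\right) = -3716 + 5 = -3711$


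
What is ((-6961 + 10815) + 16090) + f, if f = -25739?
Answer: -5795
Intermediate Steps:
((-6961 + 10815) + 16090) + f = ((-6961 + 10815) + 16090) - 25739 = (3854 + 16090) - 25739 = 19944 - 25739 = -5795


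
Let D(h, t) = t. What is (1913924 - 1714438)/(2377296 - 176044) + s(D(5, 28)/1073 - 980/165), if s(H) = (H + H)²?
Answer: 193138138623876607/1379961886197906 ≈ 139.96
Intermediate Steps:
s(H) = 4*H² (s(H) = (2*H)² = 4*H²)
(1913924 - 1714438)/(2377296 - 176044) + s(D(5, 28)/1073 - 980/165) = (1913924 - 1714438)/(2377296 - 176044) + 4*(28/1073 - 980/165)² = 199486/2201252 + 4*(28*(1/1073) - 980*1/165)² = 199486*(1/2201252) + 4*(28/1073 - 196/33)² = 99743/1100626 + 4*(-209384/35409)² = 99743/1100626 + 4*(43841659456/1253797281) = 99743/1100626 + 175366637824/1253797281 = 193138138623876607/1379961886197906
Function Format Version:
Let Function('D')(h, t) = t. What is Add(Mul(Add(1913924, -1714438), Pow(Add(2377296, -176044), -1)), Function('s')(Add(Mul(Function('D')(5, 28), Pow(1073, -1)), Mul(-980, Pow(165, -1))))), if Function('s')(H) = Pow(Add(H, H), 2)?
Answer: Rational(193138138623876607, 1379961886197906) ≈ 139.96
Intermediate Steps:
Function('s')(H) = Mul(4, Pow(H, 2)) (Function('s')(H) = Pow(Mul(2, H), 2) = Mul(4, Pow(H, 2)))
Add(Mul(Add(1913924, -1714438), Pow(Add(2377296, -176044), -1)), Function('s')(Add(Mul(Function('D')(5, 28), Pow(1073, -1)), Mul(-980, Pow(165, -1))))) = Add(Mul(Add(1913924, -1714438), Pow(Add(2377296, -176044), -1)), Mul(4, Pow(Add(Mul(28, Pow(1073, -1)), Mul(-980, Pow(165, -1))), 2))) = Add(Mul(199486, Pow(2201252, -1)), Mul(4, Pow(Add(Mul(28, Rational(1, 1073)), Mul(-980, Rational(1, 165))), 2))) = Add(Mul(199486, Rational(1, 2201252)), Mul(4, Pow(Add(Rational(28, 1073), Rational(-196, 33)), 2))) = Add(Rational(99743, 1100626), Mul(4, Pow(Rational(-209384, 35409), 2))) = Add(Rational(99743, 1100626), Mul(4, Rational(43841659456, 1253797281))) = Add(Rational(99743, 1100626), Rational(175366637824, 1253797281)) = Rational(193138138623876607, 1379961886197906)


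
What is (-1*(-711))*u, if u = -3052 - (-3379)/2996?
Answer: -6498833643/2996 ≈ -2.1692e+6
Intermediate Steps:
u = -9140413/2996 (u = -3052 - (-3379)/2996 = -3052 - 1*(-3379/2996) = -3052 + 3379/2996 = -9140413/2996 ≈ -3050.9)
(-1*(-711))*u = -1*(-711)*(-9140413/2996) = 711*(-9140413/2996) = -6498833643/2996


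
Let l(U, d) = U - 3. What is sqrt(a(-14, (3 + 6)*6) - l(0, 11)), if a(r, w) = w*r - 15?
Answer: 16*I*sqrt(3) ≈ 27.713*I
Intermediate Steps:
a(r, w) = -15 + r*w (a(r, w) = r*w - 15 = -15 + r*w)
l(U, d) = -3 + U
sqrt(a(-14, (3 + 6)*6) - l(0, 11)) = sqrt((-15 - 14*(3 + 6)*6) - (-3 + 0)) = sqrt((-15 - 126*6) - 1*(-3)) = sqrt((-15 - 14*54) + 3) = sqrt((-15 - 756) + 3) = sqrt(-771 + 3) = sqrt(-768) = 16*I*sqrt(3)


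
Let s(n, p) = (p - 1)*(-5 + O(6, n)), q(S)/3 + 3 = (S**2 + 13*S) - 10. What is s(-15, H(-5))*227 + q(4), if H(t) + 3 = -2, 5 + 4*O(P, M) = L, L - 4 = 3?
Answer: 6294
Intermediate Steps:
L = 7 (L = 4 + 3 = 7)
O(P, M) = 1/2 (O(P, M) = -5/4 + (1/4)*7 = -5/4 + 7/4 = 1/2)
H(t) = -5 (H(t) = -3 - 2 = -5)
q(S) = -39 + 3*S**2 + 39*S (q(S) = -9 + 3*((S**2 + 13*S) - 10) = -9 + 3*(-10 + S**2 + 13*S) = -9 + (-30 + 3*S**2 + 39*S) = -39 + 3*S**2 + 39*S)
s(n, p) = 9/2 - 9*p/2 (s(n, p) = (p - 1)*(-5 + 1/2) = (-1 + p)*(-9/2) = 9/2 - 9*p/2)
s(-15, H(-5))*227 + q(4) = (9/2 - 9/2*(-5))*227 + (-39 + 3*4**2 + 39*4) = (9/2 + 45/2)*227 + (-39 + 3*16 + 156) = 27*227 + (-39 + 48 + 156) = 6129 + 165 = 6294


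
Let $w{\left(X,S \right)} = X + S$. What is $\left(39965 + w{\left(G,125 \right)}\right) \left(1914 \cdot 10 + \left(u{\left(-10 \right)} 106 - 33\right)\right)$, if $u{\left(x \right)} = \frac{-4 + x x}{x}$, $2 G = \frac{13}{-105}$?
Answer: $\frac{36260146309}{50} \approx 7.252 \cdot 10^{8}$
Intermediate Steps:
$G = - \frac{13}{210}$ ($G = \frac{13 \frac{1}{-105}}{2} = \frac{13 \left(- \frac{1}{105}\right)}{2} = \frac{1}{2} \left(- \frac{13}{105}\right) = - \frac{13}{210} \approx -0.061905$)
$w{\left(X,S \right)} = S + X$
$u{\left(x \right)} = \frac{-4 + x^{2}}{x}$
$\left(39965 + w{\left(G,125 \right)}\right) \left(1914 \cdot 10 + \left(u{\left(-10 \right)} 106 - 33\right)\right) = \left(39965 + \left(125 - \frac{13}{210}\right)\right) \left(1914 \cdot 10 + \left(\left(-10 - \frac{4}{-10}\right) 106 - 33\right)\right) = \left(39965 + \frac{26237}{210}\right) \left(19140 + \left(\left(-10 - - \frac{2}{5}\right) 106 - 33\right)\right) = \frac{8418887 \left(19140 + \left(\left(-10 + \frac{2}{5}\right) 106 - 33\right)\right)}{210} = \frac{8418887 \left(19140 - \frac{5253}{5}\right)}{210} = \frac{8418887}{210} \cdot \frac{90447}{5} = \frac{36260146309}{50}$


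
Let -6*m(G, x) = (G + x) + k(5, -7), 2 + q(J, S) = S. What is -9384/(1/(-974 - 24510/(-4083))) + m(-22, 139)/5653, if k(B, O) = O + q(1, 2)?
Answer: 209662327682809/23081199 ≈ 9.0837e+6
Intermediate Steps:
q(J, S) = -2 + S
k(B, O) = O (k(B, O) = O + (-2 + 2) = O + 0 = O)
m(G, x) = 7/6 - G/6 - x/6 (m(G, x) = -((G + x) - 7)/6 = -(-7 + G + x)/6 = 7/6 - G/6 - x/6)
-9384/(1/(-974 - 24510/(-4083))) + m(-22, 139)/5653 = -9384/(1/(-974 - 24510/(-4083))) + (7/6 - ⅙*(-22) - ⅙*139)/5653 = -9384/(1/(-974 - 24510*(-1/4083))) + (7/6 + 11/3 - 139/6)*(1/5653) = -9384/(1/(-974 + 8170/1361)) - 55/3*1/5653 = -9384/(1/(-1317444/1361)) - 55/16959 = -9384/(-1361/1317444) - 55/16959 = -9384*(-1317444/1361) - 55/16959 = 12362894496/1361 - 55/16959 = 209662327682809/23081199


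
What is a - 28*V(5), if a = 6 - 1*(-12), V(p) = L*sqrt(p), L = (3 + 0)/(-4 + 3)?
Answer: 18 + 84*sqrt(5) ≈ 205.83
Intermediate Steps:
L = -3 (L = 3/(-1) = 3*(-1) = -3)
V(p) = -3*sqrt(p)
a = 18 (a = 6 + 12 = 18)
a - 28*V(5) = 18 - (-84)*sqrt(5) = 18 + 84*sqrt(5)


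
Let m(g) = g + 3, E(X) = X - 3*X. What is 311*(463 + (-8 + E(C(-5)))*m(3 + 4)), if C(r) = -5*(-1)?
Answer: 88013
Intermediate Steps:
C(r) = 5
E(X) = -2*X
m(g) = 3 + g
311*(463 + (-8 + E(C(-5)))*m(3 + 4)) = 311*(463 + (-8 - 2*5)*(3 + (3 + 4))) = 311*(463 + (-8 - 10)*(3 + 7)) = 311*(463 - 18*10) = 311*(463 - 180) = 311*283 = 88013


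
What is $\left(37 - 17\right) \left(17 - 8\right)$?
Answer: $180$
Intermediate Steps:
$\left(37 - 17\right) \left(17 - 8\right) = 20 \left(17 - 8\right) = 20 \cdot 9 = 180$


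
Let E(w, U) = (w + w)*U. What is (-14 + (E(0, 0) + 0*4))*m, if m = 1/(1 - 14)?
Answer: 14/13 ≈ 1.0769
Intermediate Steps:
E(w, U) = 2*U*w (E(w, U) = (2*w)*U = 2*U*w)
m = -1/13 (m = 1/(-13) = -1/13 ≈ -0.076923)
(-14 + (E(0, 0) + 0*4))*m = (-14 + (2*0*0 + 0*4))*(-1/13) = (-14 + (0 + 0))*(-1/13) = (-14 + 0)*(-1/13) = -14*(-1/13) = 14/13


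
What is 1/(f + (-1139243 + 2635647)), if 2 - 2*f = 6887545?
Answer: -2/3894735 ≈ -5.1351e-7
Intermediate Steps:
f = -6887543/2 (f = 1 - ½*6887545 = 1 - 6887545/2 = -6887543/2 ≈ -3.4438e+6)
1/(f + (-1139243 + 2635647)) = 1/(-6887543/2 + (-1139243 + 2635647)) = 1/(-6887543/2 + 1496404) = 1/(-3894735/2) = -2/3894735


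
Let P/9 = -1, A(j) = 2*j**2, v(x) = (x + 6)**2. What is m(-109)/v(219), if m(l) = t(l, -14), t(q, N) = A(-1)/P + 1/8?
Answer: -7/3645000 ≈ -1.9204e-6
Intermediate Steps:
v(x) = (6 + x)**2
P = -9 (P = 9*(-1) = -9)
t(q, N) = -7/72 (t(q, N) = (2*(-1)**2)/(-9) + 1/8 = (2*1)*(-1/9) + 1*(1/8) = 2*(-1/9) + 1/8 = -2/9 + 1/8 = -7/72)
m(l) = -7/72
m(-109)/v(219) = -7/(72*(6 + 219)**2) = -7/(72*(225**2)) = -7/72/50625 = -7/72*1/50625 = -7/3645000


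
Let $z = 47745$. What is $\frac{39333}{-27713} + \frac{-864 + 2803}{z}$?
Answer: $- \frac{260602654}{189022455} \approx -1.3787$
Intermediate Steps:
$\frac{39333}{-27713} + \frac{-864 + 2803}{z} = \frac{39333}{-27713} + \frac{-864 + 2803}{47745} = 39333 \left(- \frac{1}{27713}\right) + 1939 \cdot \frac{1}{47745} = - \frac{5619}{3959} + \frac{1939}{47745} = - \frac{260602654}{189022455}$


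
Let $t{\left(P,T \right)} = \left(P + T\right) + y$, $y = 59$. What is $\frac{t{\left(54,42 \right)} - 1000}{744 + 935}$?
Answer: $- \frac{845}{1679} \approx -0.50328$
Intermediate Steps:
$t{\left(P,T \right)} = 59 + P + T$ ($t{\left(P,T \right)} = \left(P + T\right) + 59 = 59 + P + T$)
$\frac{t{\left(54,42 \right)} - 1000}{744 + 935} = \frac{\left(59 + 54 + 42\right) - 1000}{744 + 935} = \frac{155 - 1000}{1679} = \left(-845\right) \frac{1}{1679} = - \frac{845}{1679}$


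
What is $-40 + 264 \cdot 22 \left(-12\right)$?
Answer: $-69736$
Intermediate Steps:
$-40 + 264 \cdot 22 \left(-12\right) = -40 + 264 \left(-264\right) = -40 - 69696 = -69736$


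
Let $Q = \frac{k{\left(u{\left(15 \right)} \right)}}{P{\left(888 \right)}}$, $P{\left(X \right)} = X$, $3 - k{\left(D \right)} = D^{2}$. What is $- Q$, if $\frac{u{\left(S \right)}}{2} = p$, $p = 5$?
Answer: $\frac{97}{888} \approx 0.10923$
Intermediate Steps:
$u{\left(S \right)} = 10$ ($u{\left(S \right)} = 2 \cdot 5 = 10$)
$k{\left(D \right)} = 3 - D^{2}$
$Q = - \frac{97}{888}$ ($Q = \frac{3 - 10^{2}}{888} = \left(3 - 100\right) \frac{1}{888} = \left(-97\right) \frac{1}{888} = - \frac{97}{888} \approx -0.10923$)
$- Q = \left(-1\right) \left(- \frac{97}{888}\right) = \frac{97}{888}$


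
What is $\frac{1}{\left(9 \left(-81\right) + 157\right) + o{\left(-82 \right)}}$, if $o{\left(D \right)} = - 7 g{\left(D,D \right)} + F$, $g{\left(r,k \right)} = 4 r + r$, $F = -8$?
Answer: $\frac{1}{2290} \approx 0.00043668$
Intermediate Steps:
$g{\left(r,k \right)} = 5 r$
$o{\left(D \right)} = -8 - 35 D$ ($o{\left(D \right)} = - 7 \cdot 5 D - 8 = - 35 D - 8 = -8 - 35 D$)
$\frac{1}{\left(9 \left(-81\right) + 157\right) + o{\left(-82 \right)}} = \frac{1}{\left(9 \left(-81\right) + 157\right) - -2862} = \frac{1}{\left(-729 + 157\right) + \left(-8 + 2870\right)} = \frac{1}{-572 + 2862} = \frac{1}{2290}$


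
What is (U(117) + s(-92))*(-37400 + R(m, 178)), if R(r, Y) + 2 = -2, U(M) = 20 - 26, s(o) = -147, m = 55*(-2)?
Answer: 5722812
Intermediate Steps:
m = -110
U(M) = -6
R(r, Y) = -4 (R(r, Y) = -2 - 2 = -4)
(U(117) + s(-92))*(-37400 + R(m, 178)) = (-6 - 147)*(-37400 - 4) = -153*(-37404) = 5722812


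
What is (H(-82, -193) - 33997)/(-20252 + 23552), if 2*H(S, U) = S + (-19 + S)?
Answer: -68177/6600 ≈ -10.330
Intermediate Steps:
H(S, U) = -19/2 + S (H(S, U) = (S + (-19 + S))/2 = (-19 + 2*S)/2 = -19/2 + S)
(H(-82, -193) - 33997)/(-20252 + 23552) = ((-19/2 - 82) - 33997)/(-20252 + 23552) = (-183/2 - 33997)/3300 = -68177/2*1/3300 = -68177/6600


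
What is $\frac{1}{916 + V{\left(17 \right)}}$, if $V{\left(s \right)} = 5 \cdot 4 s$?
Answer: $\frac{1}{1256} \approx 0.00079618$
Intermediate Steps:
$V{\left(s \right)} = 20 s$
$\frac{1}{916 + V{\left(17 \right)}} = \frac{1}{916 + 20 \cdot 17} = \frac{1}{916 + 340} = \frac{1}{1256}$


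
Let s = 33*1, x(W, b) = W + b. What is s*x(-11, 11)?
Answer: 0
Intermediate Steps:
s = 33
s*x(-11, 11) = 33*(-11 + 11) = 33*0 = 0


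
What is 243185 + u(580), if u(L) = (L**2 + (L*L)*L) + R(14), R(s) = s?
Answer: 195691599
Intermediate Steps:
u(L) = 14 + L**2 + L**3 (u(L) = (L**2 + (L*L)*L) + 14 = (L**2 + L**2*L) + 14 = (L**2 + L**3) + 14 = 14 + L**2 + L**3)
243185 + u(580) = 243185 + (14 + 580**2 + 580**3) = 243185 + (14 + 336400 + 195112000) = 243185 + 195448414 = 195691599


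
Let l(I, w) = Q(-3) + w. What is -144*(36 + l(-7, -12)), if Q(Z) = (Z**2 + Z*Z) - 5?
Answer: -5328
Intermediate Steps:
Q(Z) = -5 + 2*Z**2 (Q(Z) = (Z**2 + Z**2) - 5 = 2*Z**2 - 5 = -5 + 2*Z**2)
l(I, w) = 13 + w (l(I, w) = (-5 + 2*(-3)**2) + w = (-5 + 2*9) + w = (-5 + 18) + w = 13 + w)
-144*(36 + l(-7, -12)) = -144*(36 + (13 - 12)) = -144*(36 + 1) = -144*37 = -5328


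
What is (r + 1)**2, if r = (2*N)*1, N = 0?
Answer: 1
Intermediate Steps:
r = 0 (r = (2*0)*1 = 0*1 = 0)
(r + 1)**2 = (0 + 1)**2 = 1**2 = 1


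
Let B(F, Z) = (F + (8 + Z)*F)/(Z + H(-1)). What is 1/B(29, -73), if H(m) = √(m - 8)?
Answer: 73/1856 - 3*I/1856 ≈ 0.039332 - 0.0016164*I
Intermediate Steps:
H(m) = √(-8 + m)
B(F, Z) = (F + F*(8 + Z))/(Z + 3*I) (B(F, Z) = (F + (8 + Z)*F)/(Z + √(-8 - 1)) = (F + F*(8 + Z))/(Z + √(-9)) = (F + F*(8 + Z))/(Z + 3*I))
1/B(29, -73) = 1/(29*(9 - 73)/(-73 + 3*I)) = 1/(29*((-73 - 3*I)/5338)*(-64)) = 1/(67744/2669 + 2784*I/2669) = 2669*(67744/2669 - 2784*I/2669)/1722368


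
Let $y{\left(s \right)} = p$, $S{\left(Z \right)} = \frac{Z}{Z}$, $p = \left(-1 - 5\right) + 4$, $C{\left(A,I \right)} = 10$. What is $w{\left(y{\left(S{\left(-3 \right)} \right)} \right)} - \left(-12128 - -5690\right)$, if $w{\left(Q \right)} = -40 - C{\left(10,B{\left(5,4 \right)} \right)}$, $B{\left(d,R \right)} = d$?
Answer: $6388$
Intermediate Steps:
$p = -2$ ($p = -6 + 4 = -2$)
$S{\left(Z \right)} = 1$
$y{\left(s \right)} = -2$
$w{\left(Q \right)} = -50$ ($w{\left(Q \right)} = -40 - 10 = -50$)
$w{\left(y{\left(S{\left(-3 \right)} \right)} \right)} - \left(-12128 - -5690\right) = -50 - \left(-12128 - -5690\right) = -50 - \left(-12128 + 5690\right) = -50 - -6438 = -50 + 6438 = 6388$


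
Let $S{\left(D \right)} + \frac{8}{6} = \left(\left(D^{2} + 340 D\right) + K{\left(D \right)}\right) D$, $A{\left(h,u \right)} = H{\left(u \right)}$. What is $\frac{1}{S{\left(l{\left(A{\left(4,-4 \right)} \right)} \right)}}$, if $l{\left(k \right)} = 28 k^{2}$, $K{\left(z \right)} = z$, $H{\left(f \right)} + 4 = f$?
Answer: $\frac{3}{20548878332} \approx 1.4599 \cdot 10^{-10}$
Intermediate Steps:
$H{\left(f \right)} = -4 + f$
$A{\left(h,u \right)} = -4 + u$
$S{\left(D \right)} = - \frac{4}{3} + D \left(D^{2} + 341 D\right)$ ($S{\left(D \right)} = - \frac{4}{3} + \left(\left(D^{2} + 340 D\right) + D\right) D = - \frac{4}{3} + \left(D^{2} + 341 D\right) D = - \frac{4}{3} + D \left(D^{2} + 341 D\right)$)
$\frac{1}{S{\left(l{\left(A{\left(4,-4 \right)} \right)} \right)}} = \frac{1}{- \frac{4}{3} + \left(28 \left(-4 - 4\right)^{2}\right)^{3} + 341 \left(28 \left(-4 - 4\right)^{2}\right)^{2}} = \frac{1}{- \frac{4}{3} + \left(28 \left(-8\right)^{2}\right)^{3} + 341 \left(28 \left(-8\right)^{2}\right)^{2}} = \frac{1}{- \frac{4}{3} + \left(28 \cdot 64\right)^{3} + 341 \left(28 \cdot 64\right)^{2}} = \frac{1}{- \frac{4}{3} + 1792^{3} + 341 \cdot 1792^{2}} = \frac{1}{- \frac{4}{3} + 5754585088 + 341 \cdot 3211264} = \frac{1}{- \frac{4}{3} + 5754585088 + 1095041024} = \frac{1}{\frac{20548878332}{3}} = \frac{3}{20548878332}$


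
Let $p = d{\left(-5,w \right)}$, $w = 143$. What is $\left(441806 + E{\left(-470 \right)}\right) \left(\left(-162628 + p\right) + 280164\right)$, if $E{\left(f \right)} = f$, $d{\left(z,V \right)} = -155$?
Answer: $51804461016$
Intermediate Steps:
$p = -155$
$\left(441806 + E{\left(-470 \right)}\right) \left(\left(-162628 + p\right) + 280164\right) = \left(441806 - 470\right) \left(\left(-162628 - 155\right) + 280164\right) = 441336 \left(-162783 + 280164\right) = 441336 \cdot 117381 = 51804461016$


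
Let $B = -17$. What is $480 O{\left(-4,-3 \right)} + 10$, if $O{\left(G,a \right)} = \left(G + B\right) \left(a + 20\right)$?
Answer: $-171350$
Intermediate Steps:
$O{\left(G,a \right)} = \left(-17 + G\right) \left(20 + a\right)$ ($O{\left(G,a \right)} = \left(G - 17\right) \left(a + 20\right) = \left(-17 + G\right) \left(20 + a\right)$)
$480 O{\left(-4,-3 \right)} + 10 = 480 \left(-340 - -51 + 20 \left(-4\right) - -12\right) + 10 = 480 \left(-340 + 51 - 80 + 12\right) + 10 = 480 \left(-357\right) + 10 = -171360 + 10 = -171350$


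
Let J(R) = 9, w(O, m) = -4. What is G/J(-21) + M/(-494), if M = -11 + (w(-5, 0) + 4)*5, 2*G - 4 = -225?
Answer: -27244/2223 ≈ -12.256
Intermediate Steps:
G = -221/2 (G = 2 + (½)*(-225) = 2 - 225/2 = -221/2 ≈ -110.50)
M = -11 (M = -11 + (-4 + 4)*5 = -11 + 0*5 = -11 + 0 = -11)
G/J(-21) + M/(-494) = -221/2/9 - 11/(-494) = -221/2*⅑ - 11*(-1/494) = -221/18 + 11/494 = -27244/2223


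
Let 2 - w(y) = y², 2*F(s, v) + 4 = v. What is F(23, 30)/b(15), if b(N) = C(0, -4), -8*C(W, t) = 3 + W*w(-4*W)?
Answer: -104/3 ≈ -34.667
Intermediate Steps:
F(s, v) = -2 + v/2
w(y) = 2 - y²
C(W, t) = -3/8 - W*(2 - 16*W²)/8 (C(W, t) = -(3 + W*(2 - (-4*W)²))/8 = -(3 + W*(2 - 16*W²))/8 = -3/8 - W*(2 - 16*W²)/8)
b(N) = -3/8 (b(N) = -3/8 + 2*0³ - ¼*0 = -3/8 + 2*0 + 0 = -3/8 + 0 + 0 = -3/8)
F(23, 30)/b(15) = (-2 + (½)*30)/(-3/8) = (-2 + 15)*(-8/3) = 13*(-8/3) = -104/3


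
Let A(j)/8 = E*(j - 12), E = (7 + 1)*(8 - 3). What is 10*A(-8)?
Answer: -64000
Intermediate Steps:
E = 40 (E = 8*5 = 40)
A(j) = -3840 + 320*j (A(j) = 8*(40*(j - 12)) = 8*(40*(-12 + j)) = 8*(-480 + 40*j) = -3840 + 320*j)
10*A(-8) = 10*(-3840 + 320*(-8)) = 10*(-3840 - 2560) = 10*(-6400) = -64000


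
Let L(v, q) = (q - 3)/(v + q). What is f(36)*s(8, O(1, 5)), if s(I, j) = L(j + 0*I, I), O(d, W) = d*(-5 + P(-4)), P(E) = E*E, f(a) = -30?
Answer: -150/19 ≈ -7.8947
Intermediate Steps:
P(E) = E**2
O(d, W) = 11*d (O(d, W) = d*(-5 + (-4)**2) = d*(-5 + 16) = d*11 = 11*d)
L(v, q) = (-3 + q)/(q + v)
s(I, j) = (-3 + I)/(I + j) (s(I, j) = (-3 + I)/(I + (j + 0*I)) = (-3 + I)/(I + (j + 0)) = (-3 + I)/(I + j))
f(36)*s(8, O(1, 5)) = -30*(-3 + 8)/(8 + 11*1) = -30*5/(8 + 11) = -30*5/19 = -150/19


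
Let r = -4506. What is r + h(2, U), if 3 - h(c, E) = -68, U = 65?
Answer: -4435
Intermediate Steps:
h(c, E) = 71 (h(c, E) = 3 - 1*(-68) = 3 + 68 = 71)
r + h(2, U) = -4506 + 71 = -4435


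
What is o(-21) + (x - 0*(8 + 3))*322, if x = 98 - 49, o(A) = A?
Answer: 15757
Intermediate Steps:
x = 49
o(-21) + (x - 0*(8 + 3))*322 = -21 + (49 - 0*(8 + 3))*322 = -21 + (49 - 0*11)*322 = -21 + (49 - 1*0)*322 = -21 + (49 + 0)*322 = -21 + 49*322 = -21 + 15778 = 15757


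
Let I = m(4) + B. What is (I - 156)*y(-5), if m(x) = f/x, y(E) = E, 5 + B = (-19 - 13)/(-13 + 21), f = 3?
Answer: 3285/4 ≈ 821.25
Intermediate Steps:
B = -9 (B = -5 + (-19 - 13)/(-13 + 21) = -5 - 32/8 = -5 - 32*1/8 = -5 - 4 = -9)
m(x) = 3/x
I = -33/4 (I = 3/4 - 9 = -33/4 ≈ -8.2500)
(I - 156)*y(-5) = (-33/4 - 156)*(-5) = -657/4*(-5) = 3285/4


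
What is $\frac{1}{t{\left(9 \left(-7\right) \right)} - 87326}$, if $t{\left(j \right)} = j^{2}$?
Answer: $- \frac{1}{83357} \approx -1.1997 \cdot 10^{-5}$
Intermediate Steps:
$\frac{1}{t{\left(9 \left(-7\right) \right)} - 87326} = \frac{1}{\left(9 \left(-7\right)\right)^{2} - 87326} = \frac{1}{\left(-63\right)^{2} - 87326} = \frac{1}{3969 - 87326} = \frac{1}{-83357} = - \frac{1}{83357}$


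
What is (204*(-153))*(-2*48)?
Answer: 2996352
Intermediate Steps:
(204*(-153))*(-2*48) = -31212*(-96) = 2996352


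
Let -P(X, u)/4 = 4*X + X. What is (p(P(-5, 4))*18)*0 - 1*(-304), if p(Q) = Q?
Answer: 304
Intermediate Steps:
P(X, u) = -20*X (P(X, u) = -4*(4*X + X) = -20*X)
(p(P(-5, 4))*18)*0 - 1*(-304) = (-20*(-5)*18)*0 - 1*(-304) = (100*18)*0 + 304 = 1800*0 + 304 = 0 + 304 = 304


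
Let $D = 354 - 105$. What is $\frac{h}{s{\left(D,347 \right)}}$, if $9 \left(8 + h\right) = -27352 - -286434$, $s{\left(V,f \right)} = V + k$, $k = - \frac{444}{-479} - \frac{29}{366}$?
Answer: $\frac{15136026380}{131405397} \approx 115.19$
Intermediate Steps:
$k = \frac{148613}{175314}$ ($k = \left(-444\right) \left(- \frac{1}{479}\right) - \frac{29}{366} = \frac{444}{479} - \frac{29}{366} = \frac{148613}{175314} \approx 0.8477$)
$D = 249$
$s{\left(V,f \right)} = \frac{148613}{175314} + V$ ($s{\left(V,f \right)} = V + \frac{148613}{175314} = \frac{148613}{175314} + V$)
$h = \frac{259010}{9}$ ($h = -8 + \frac{-27352 - -286434}{9} = -8 + \frac{-27352 + 286434}{9} = -8 + \frac{1}{9} \cdot 259082 = -8 + \frac{259082}{9} = \frac{259010}{9} \approx 28779.0$)
$\frac{h}{s{\left(D,347 \right)}} = \frac{259010}{9 \left(\frac{148613}{175314} + 249\right)} = \frac{259010}{9 \cdot \frac{43801799}{175314}} = \frac{259010}{9} \cdot \frac{175314}{43801799} = \frac{15136026380}{131405397}$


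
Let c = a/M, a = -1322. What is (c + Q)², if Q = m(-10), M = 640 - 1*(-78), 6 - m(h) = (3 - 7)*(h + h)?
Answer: 741309529/128881 ≈ 5751.9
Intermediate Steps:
m(h) = 6 + 8*h (m(h) = 6 - (3 - 7)*(h + h) = 6 - (-4)*2*h = 6 - (-8)*h = 6 + 8*h)
M = 718 (M = 640 + 78 = 718)
Q = -74 (Q = 6 + 8*(-10) = 6 - 80 = -74)
c = -661/359 (c = -1322/718 = -1322*1/718 = -661/359 ≈ -1.8412)
(c + Q)² = (-661/359 - 74)² = (-27227/359)² = 741309529/128881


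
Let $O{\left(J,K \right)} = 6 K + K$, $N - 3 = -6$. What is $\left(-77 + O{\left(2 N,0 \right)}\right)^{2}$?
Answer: $5929$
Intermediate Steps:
$N = -3$ ($N = 3 - 6 = -3$)
$O{\left(J,K \right)} = 7 K$
$\left(-77 + O{\left(2 N,0 \right)}\right)^{2} = \left(-77 + 7 \cdot 0\right)^{2} = \left(-77 + 0\right)^{2} = \left(-77\right)^{2} = 5929$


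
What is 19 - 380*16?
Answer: -6061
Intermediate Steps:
19 - 380*16 = 19 - 6080 = -6061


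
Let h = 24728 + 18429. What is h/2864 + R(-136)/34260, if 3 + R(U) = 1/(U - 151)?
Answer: 106085978143/7040155920 ≈ 15.069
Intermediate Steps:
h = 43157
R(U) = -3 + 1/(-151 + U) (R(U) = -3 + 1/(U - 151) = -3 + 1/(-151 + U))
h/2864 + R(-136)/34260 = 43157/2864 + ((454 - 3*(-136))/(-151 - 136))/34260 = 43157*(1/2864) + ((454 + 408)/(-287))*(1/34260) = 43157/2864 - 1/287*862*(1/34260) = 43157/2864 - 862/287*1/34260 = 43157/2864 - 431/4916310 = 106085978143/7040155920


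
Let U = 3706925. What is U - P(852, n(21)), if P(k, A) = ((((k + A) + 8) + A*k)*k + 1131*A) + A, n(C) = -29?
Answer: 24082957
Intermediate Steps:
P(k, A) = 1132*A + k*(8 + A + k + A*k) (P(k, A) = ((((A + k) + 8) + A*k)*k + 1131*A) + A = (((8 + A + k) + A*k)*k + 1131*A) + A = ((8 + A + k + A*k)*k + 1131*A) + A = (k*(8 + A + k + A*k) + 1131*A) + A = (1131*A + k*(8 + A + k + A*k)) + A = 1132*A + k*(8 + A + k + A*k))
U - P(852, n(21)) = 3706925 - (852**2 + 8*852 + 1132*(-29) - 29*852 - 29*852**2) = 3706925 - (725904 + 6816 - 32828 - 24708 - 29*725904) = 3706925 - (725904 + 6816 - 32828 - 24708 - 21051216) = 3706925 - 1*(-20376032) = 3706925 + 20376032 = 24082957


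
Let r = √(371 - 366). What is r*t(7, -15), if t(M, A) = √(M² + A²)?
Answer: √1370 ≈ 37.013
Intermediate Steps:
t(M, A) = √(A² + M²)
r = √5 ≈ 2.2361
r*t(7, -15) = √5*√((-15)² + 7²) = √5*√(225 + 49) = √5*√274 = √1370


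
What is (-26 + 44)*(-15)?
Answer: -270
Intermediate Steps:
(-26 + 44)*(-15) = 18*(-15) = -270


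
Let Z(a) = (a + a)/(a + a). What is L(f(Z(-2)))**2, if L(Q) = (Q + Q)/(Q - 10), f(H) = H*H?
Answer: 4/81 ≈ 0.049383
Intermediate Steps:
Z(a) = 1 (Z(a) = (2*a)/((2*a)) = (2*a)*(1/(2*a)) = 1)
f(H) = H**2
L(Q) = 2*Q/(-10 + Q) (L(Q) = (2*Q)/(-10 + Q) = 2*Q/(-10 + Q))
L(f(Z(-2)))**2 = (2*1**2/(-10 + 1**2))**2 = (2*1/(-10 + 1))**2 = (2*1/(-9))**2 = (2*1*(-1/9))**2 = (-2/9)**2 = 4/81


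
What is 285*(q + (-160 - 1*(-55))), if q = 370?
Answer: 75525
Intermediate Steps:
285*(q + (-160 - 1*(-55))) = 285*(370 + (-160 - 1*(-55))) = 285*(370 + (-160 + 55)) = 285*(370 - 105) = 285*265 = 75525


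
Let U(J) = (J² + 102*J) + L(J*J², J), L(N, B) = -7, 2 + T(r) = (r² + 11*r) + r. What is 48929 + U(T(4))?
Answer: 59090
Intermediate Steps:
T(r) = -2 + r² + 12*r (T(r) = -2 + ((r² + 11*r) + r) = -2 + (r² + 12*r) = -2 + r² + 12*r)
U(J) = -7 + J² + 102*J (U(J) = (J² + 102*J) - 7 = -7 + J² + 102*J)
48929 + U(T(4)) = 48929 + (-7 + (-2 + 4² + 12*4)² + 102*(-2 + 4² + 12*4)) = 48929 + (-7 + (-2 + 16 + 48)² + 102*(-2 + 16 + 48)) = 48929 + (-7 + 62² + 102*62) = 48929 + (-7 + 3844 + 6324) = 48929 + 10161 = 59090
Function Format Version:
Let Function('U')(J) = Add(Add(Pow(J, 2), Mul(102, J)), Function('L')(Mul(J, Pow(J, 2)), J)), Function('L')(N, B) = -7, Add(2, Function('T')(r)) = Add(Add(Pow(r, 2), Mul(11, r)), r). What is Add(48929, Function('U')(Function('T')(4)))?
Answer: 59090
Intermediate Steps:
Function('T')(r) = Add(-2, Pow(r, 2), Mul(12, r)) (Function('T')(r) = Add(-2, Add(Add(Pow(r, 2), Mul(11, r)), r)) = Add(-2, Add(Pow(r, 2), Mul(12, r))) = Add(-2, Pow(r, 2), Mul(12, r)))
Function('U')(J) = Add(-7, Pow(J, 2), Mul(102, J)) (Function('U')(J) = Add(Add(Pow(J, 2), Mul(102, J)), -7) = Add(-7, Pow(J, 2), Mul(102, J)))
Add(48929, Function('U')(Function('T')(4))) = Add(48929, Add(-7, Pow(Add(-2, Pow(4, 2), Mul(12, 4)), 2), Mul(102, Add(-2, Pow(4, 2), Mul(12, 4))))) = Add(48929, Add(-7, Pow(Add(-2, 16, 48), 2), Mul(102, Add(-2, 16, 48)))) = Add(48929, Add(-7, Pow(62, 2), Mul(102, 62))) = Add(48929, Add(-7, 3844, 6324)) = Add(48929, 10161) = 59090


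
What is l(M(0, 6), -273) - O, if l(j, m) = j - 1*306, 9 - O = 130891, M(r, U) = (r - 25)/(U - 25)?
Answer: 2480969/19 ≈ 1.3058e+5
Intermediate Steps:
M(r, U) = (-25 + r)/(-25 + U)
O = -130882 (O = 9 - 1*130891 = 9 - 130891 = -130882)
l(j, m) = -306 + j (l(j, m) = j - 306 = -306 + j)
l(M(0, 6), -273) - O = (-306 + (-25 + 0)/(-25 + 6)) - 1*(-130882) = (-306 - 25/(-19)) + 130882 = (-306 - 1/19*(-25)) + 130882 = (-306 + 25/19) + 130882 = -5789/19 + 130882 = 2480969/19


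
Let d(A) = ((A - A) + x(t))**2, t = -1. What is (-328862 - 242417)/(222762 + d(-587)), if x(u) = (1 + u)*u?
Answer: -571279/222762 ≈ -2.5645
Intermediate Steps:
x(u) = u*(1 + u)
d(A) = 0 (d(A) = ((A - A) - (1 - 1))**2 = (0 - 1*0)**2 = (0 + 0)**2 = 0**2 = 0)
(-328862 - 242417)/(222762 + d(-587)) = (-328862 - 242417)/(222762 + 0) = -571279/222762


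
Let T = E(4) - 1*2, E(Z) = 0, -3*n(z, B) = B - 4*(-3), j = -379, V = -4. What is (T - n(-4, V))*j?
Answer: -758/3 ≈ -252.67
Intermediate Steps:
n(z, B) = -4 - B/3 (n(z, B) = -(B - 4*(-3))/3 = -(B + 12)/3 = -(12 + B)/3 = -4 - B/3)
T = -2 (T = 0 - 1*2 = 0 - 2 = -2)
(T - n(-4, V))*j = (-2 - (-4 - ⅓*(-4)))*(-379) = (-2 - (-4 + 4/3))*(-379) = (-2 - 1*(-8/3))*(-379) = (-2 + 8/3)*(-379) = (⅔)*(-379) = -758/3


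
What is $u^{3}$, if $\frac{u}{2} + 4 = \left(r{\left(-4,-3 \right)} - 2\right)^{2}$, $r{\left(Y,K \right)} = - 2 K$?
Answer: $13824$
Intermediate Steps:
$u = 24$ ($u = -8 + 2 \left(\left(-2\right) \left(-3\right) - 2\right)^{2} = -8 + 2 \left(6 - 2\right)^{2} = -8 + 2 \cdot 4^{2} = -8 + 2 \cdot 16 = -8 + 32 = 24$)
$u^{3} = 24^{3} = 13824$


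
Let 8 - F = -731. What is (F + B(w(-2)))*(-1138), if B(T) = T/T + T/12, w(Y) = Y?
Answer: -2525791/3 ≈ -8.4193e+5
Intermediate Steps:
B(T) = 1 + T/12 (B(T) = 1 + T*(1/12) = 1 + T/12)
F = 739 (F = 8 - 1*(-731) = 8 + 731 = 739)
(F + B(w(-2)))*(-1138) = (739 + (1 + (1/12)*(-2)))*(-1138) = (739 + (1 - ⅙))*(-1138) = (739 + ⅚)*(-1138) = (4439/6)*(-1138) = -2525791/3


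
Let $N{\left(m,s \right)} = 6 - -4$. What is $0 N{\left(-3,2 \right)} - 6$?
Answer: $-6$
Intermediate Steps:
$N{\left(m,s \right)} = 10$ ($N{\left(m,s \right)} = 6 + 4 = 10$)
$0 N{\left(-3,2 \right)} - 6 = 0 \cdot 10 - 6 = 0 - 6 = -6$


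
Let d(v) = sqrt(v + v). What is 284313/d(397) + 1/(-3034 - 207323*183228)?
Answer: -1/38543292396 + 284313*sqrt(794)/794 ≈ 10090.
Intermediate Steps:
d(v) = sqrt(2)*sqrt(v) (d(v) = sqrt(2*v) = sqrt(2)*sqrt(v))
284313/d(397) + 1/(-3034 - 207323*183228) = 284313/((sqrt(2)*sqrt(397))) + 1/(-3034 - 207323*183228) = 284313/(sqrt(794)) + (1/183228)/(-210357) = 284313*(sqrt(794)/794) - 1/210357*1/183228 = 284313*sqrt(794)/794 - 1/38543292396 = -1/38543292396 + 284313*sqrt(794)/794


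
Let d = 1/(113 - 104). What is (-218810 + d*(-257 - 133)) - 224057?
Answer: -1328731/3 ≈ -4.4291e+5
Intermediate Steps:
d = ⅑ (d = 1/9 = ⅑ ≈ 0.11111)
(-218810 + d*(-257 - 133)) - 224057 = (-218810 + (-257 - 133)/9) - 224057 = (-218810 + (⅑)*(-390)) - 224057 = (-218810 - 130/3) - 224057 = -656560/3 - 224057 = -1328731/3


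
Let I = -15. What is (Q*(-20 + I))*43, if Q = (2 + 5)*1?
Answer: -10535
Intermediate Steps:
Q = 7 (Q = 7*1 = 7)
(Q*(-20 + I))*43 = (7*(-20 - 15))*43 = (7*(-35))*43 = -245*43 = -10535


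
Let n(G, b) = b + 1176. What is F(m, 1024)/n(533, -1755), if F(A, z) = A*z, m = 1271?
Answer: -1301504/579 ≈ -2247.8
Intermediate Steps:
n(G, b) = 1176 + b
F(m, 1024)/n(533, -1755) = (1271*1024)/(1176 - 1755) = 1301504/(-579) = 1301504*(-1/579) = -1301504/579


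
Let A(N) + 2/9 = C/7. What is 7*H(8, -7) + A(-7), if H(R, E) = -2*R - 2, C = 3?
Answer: -7925/63 ≈ -125.79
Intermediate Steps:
H(R, E) = -2 - 2*R
A(N) = 13/63 (A(N) = -2/9 + 3/7 = 13/63)
7*H(8, -7) + A(-7) = 7*(-2 - 2*8) + 13/63 = 7*(-2 - 16) + 13/63 = 7*(-18) + 13/63 = -126 + 13/63 = -7925/63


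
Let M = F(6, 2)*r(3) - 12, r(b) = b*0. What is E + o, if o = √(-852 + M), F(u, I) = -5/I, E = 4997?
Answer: 4997 + 12*I*√6 ≈ 4997.0 + 29.394*I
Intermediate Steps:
r(b) = 0
M = -12 (M = -5/2*0 - 12 = 0 - 12 = -12)
o = 12*I*√6 (o = √(-852 - 12) = √(-864) = 12*I*√6 ≈ 29.394*I)
E + o = 4997 + 12*I*√6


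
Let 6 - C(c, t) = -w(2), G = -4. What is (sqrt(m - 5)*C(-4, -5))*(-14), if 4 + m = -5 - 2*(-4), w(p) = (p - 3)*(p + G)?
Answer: -112*I*sqrt(6) ≈ -274.34*I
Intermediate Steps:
w(p) = (-4 + p)*(-3 + p) (w(p) = (p - 3)*(p - 4) = (-3 + p)*(-4 + p) = (-4 + p)*(-3 + p))
C(c, t) = 8 (C(c, t) = 6 - (-1)*(12 + 2**2 - 7*2) = 6 - (-1)*(12 + 4 - 14) = 6 - (-1)*2 = 6 - 1*(-2) = 6 + 2 = 8)
m = -1 (m = -4 + (-5 - 2*(-4)) = -4 + (-5 + 8) = -4 + 3 = -1)
(sqrt(m - 5)*C(-4, -5))*(-14) = (sqrt(-1 - 5)*8)*(-14) = (sqrt(-6)*8)*(-14) = ((I*sqrt(6))*8)*(-14) = (8*I*sqrt(6))*(-14) = -112*I*sqrt(6)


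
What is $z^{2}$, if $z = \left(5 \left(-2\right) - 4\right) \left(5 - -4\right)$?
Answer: $15876$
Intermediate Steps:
$z = -126$ ($z = \left(-10 - 4\right) \left(5 + 4\right) = \left(-14\right) 9 = -126$)
$z^{2} = \left(-126\right)^{2} = 15876$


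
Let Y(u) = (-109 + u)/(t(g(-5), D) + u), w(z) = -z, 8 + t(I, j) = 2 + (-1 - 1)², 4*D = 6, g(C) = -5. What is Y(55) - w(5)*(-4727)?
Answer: -1252709/53 ≈ -23636.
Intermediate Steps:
D = 3/2 (D = (¼)*6 = 3/2 ≈ 1.5000)
t(I, j) = -2 (t(I, j) = -8 + (2 + (-1 - 1)²) = -8 + (2 + (-2)²) = -8 + (2 + 4) = -8 + 6 = -2)
Y(u) = (-109 + u)/(-2 + u)
Y(55) - w(5)*(-4727) = (-109 + 55)/(-2 + 55) - (-1*5)*(-4727) = -54/53 - (-5)*(-4727) = (1/53)*(-54) - 1*23635 = -54/53 - 23635 = -1252709/53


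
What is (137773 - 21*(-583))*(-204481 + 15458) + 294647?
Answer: -28356179721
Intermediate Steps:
(137773 - 21*(-583))*(-204481 + 15458) + 294647 = (137773 + 12243)*(-189023) + 294647 = 150016*(-189023) + 294647 = -28356474368 + 294647 = -28356179721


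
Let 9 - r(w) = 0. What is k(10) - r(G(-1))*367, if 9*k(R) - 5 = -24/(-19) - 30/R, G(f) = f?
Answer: -564751/171 ≈ -3302.6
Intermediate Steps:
r(w) = 9 (r(w) = 9 - 1*0 = 9 + 0 = 9)
k(R) = 119/171 - 10/(3*R) (k(R) = 5/9 + (-24/(-19) - 30/R)/9 = 5/9 + (-24*(-1/19) - 30/R)/9 = 5/9 + (24/19 - 30/R)/9 = 5/9 + (8/57 - 10/(3*R)) = 119/171 - 10/(3*R))
k(10) - r(G(-1))*367 = (1/171)*(-570 + 119*10)/10 - 9*367 = (1/171)*(1/10)*(-570 + 1190) - 1*3303 = (1/171)*(1/10)*620 - 3303 = 62/171 - 3303 = -564751/171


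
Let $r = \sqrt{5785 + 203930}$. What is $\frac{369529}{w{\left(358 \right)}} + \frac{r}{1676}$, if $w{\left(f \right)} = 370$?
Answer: $\frac{369529}{370} + \frac{\sqrt{209715}}{1676} \approx 999.0$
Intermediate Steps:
$r = \sqrt{209715} \approx 457.95$
$\frac{369529}{w{\left(358 \right)}} + \frac{r}{1676} = \frac{369529}{370} + \frac{\sqrt{209715}}{1676}$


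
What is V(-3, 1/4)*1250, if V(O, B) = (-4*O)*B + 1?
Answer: 5000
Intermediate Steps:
V(O, B) = 1 - 4*B*O (V(O, B) = -4*B*O + 1 = 1 - 4*B*O)
V(-3, 1/4)*1250 = (1 - 4*(-3)/4)*1250 = (1 - 4*¼*(-3))*1250 = (1 + 3)*1250 = 4*1250 = 5000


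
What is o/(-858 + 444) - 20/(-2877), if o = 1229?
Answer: -1175851/397026 ≈ -2.9616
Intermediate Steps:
o/(-858 + 444) - 20/(-2877) = 1229/(-858 + 444) - 20/(-2877) = 1229/(-414) - 20*(-1/2877) = 1229*(-1/414) + 20/2877 = -1229/414 + 20/2877 = -1175851/397026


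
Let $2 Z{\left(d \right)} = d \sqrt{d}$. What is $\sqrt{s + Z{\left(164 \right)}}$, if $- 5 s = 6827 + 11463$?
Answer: $\sqrt{-3658 + 164 \sqrt{41}} \approx 51.068 i$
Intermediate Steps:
$s = -3658$ ($s = - \frac{6827 + 11463}{5} = \left(- \frac{1}{5}\right) 18290 = -3658$)
$Z{\left(d \right)} = \frac{d^{\frac{3}{2}}}{2}$ ($Z{\left(d \right)} = \frac{d \sqrt{d}}{2} = \frac{d^{\frac{3}{2}}}{2}$)
$\sqrt{s + Z{\left(164 \right)}} = \sqrt{-3658 + \frac{164^{\frac{3}{2}}}{2}} = \sqrt{-3658 + \frac{328 \sqrt{41}}{2}} = \sqrt{-3658 + 164 \sqrt{41}}$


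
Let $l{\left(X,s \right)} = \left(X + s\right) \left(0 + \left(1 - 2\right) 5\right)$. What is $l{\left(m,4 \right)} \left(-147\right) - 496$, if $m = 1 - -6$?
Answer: $7589$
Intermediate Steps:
$m = 7$ ($m = 1 + 6 = 7$)
$l{\left(X,s \right)} = - 5 X - 5 s$ ($l{\left(X,s \right)} = \left(X + s\right) \left(0 - 5\right) = \left(X + s\right) \left(-5\right) = - 5 X - 5 s$)
$l{\left(m,4 \right)} \left(-147\right) - 496 = \left(\left(-5\right) 7 - 20\right) \left(-147\right) - 496 = \left(-35 - 20\right) \left(-147\right) - 496 = \left(-55\right) \left(-147\right) - 496 = 8085 - 496 = 7589$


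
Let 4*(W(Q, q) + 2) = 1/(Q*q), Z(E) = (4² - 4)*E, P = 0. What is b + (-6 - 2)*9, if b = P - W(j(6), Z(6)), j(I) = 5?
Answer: -100801/1440 ≈ -70.001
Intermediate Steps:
Z(E) = 12*E (Z(E) = (16 - 4)*E = 12*E)
W(Q, q) = -2 + 1/(4*Q*q) (W(Q, q) = -2 + 1/(4*((Q*q))) = -2 + (1/(Q*q))/4 = -2 + 1/(4*Q*q))
b = 2879/1440 (b = 0 - (-2 + (¼)/(5*(12*6))) = 0 - (-2 + (¼)*(⅕)/72) = 0 - (-2 + (¼)*(⅕)*(1/72)) = 0 - (-2 + 1/1440) = 0 - 1*(-2879/1440) = 0 + 2879/1440 = 2879/1440 ≈ 1.9993)
b + (-6 - 2)*9 = 2879/1440 + (-6 - 2)*9 = 2879/1440 - 8*9 = 2879/1440 - 72 = -100801/1440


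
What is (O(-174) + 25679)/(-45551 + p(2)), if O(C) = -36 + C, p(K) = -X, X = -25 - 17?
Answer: -25469/45509 ≈ -0.55965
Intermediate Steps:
X = -42
p(K) = 42 (p(K) = -1*(-42) = 42)
(O(-174) + 25679)/(-45551 + p(2)) = ((-36 - 174) + 25679)/(-45551 + 42) = (-210 + 25679)/(-45509) = 25469*(-1/45509) = -25469/45509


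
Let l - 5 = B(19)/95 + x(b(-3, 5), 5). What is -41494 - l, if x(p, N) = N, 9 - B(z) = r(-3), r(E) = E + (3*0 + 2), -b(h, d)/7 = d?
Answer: -788578/19 ≈ -41504.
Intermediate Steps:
b(h, d) = -7*d
r(E) = 2 + E (r(E) = E + (0 + 2) = E + 2 = 2 + E)
B(z) = 10 (B(z) = 9 - (2 - 3) = 9 - 1*(-1) = 9 + 1 = 10)
l = 192/19 (l = 5 + (10/95 + 5) = 5 + ((1/95)*10 + 5) = 5 + (2/19 + 5) = 5 + 97/19 = 192/19 ≈ 10.105)
-41494 - l = -41494 - 1*192/19 = -41494 - 192/19 = -788578/19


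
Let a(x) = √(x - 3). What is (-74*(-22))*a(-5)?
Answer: 3256*I*√2 ≈ 4604.7*I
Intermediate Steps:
a(x) = √(-3 + x)
(-74*(-22))*a(-5) = (-74*(-22))*√(-3 - 5) = 1628*√(-8) = 1628*(2*I*√2) = 3256*I*√2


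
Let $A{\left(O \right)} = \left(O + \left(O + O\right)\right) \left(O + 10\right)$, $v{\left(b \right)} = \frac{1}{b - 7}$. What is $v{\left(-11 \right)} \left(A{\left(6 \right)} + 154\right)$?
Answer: $- \frac{221}{9} \approx -24.556$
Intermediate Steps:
$v{\left(b \right)} = \frac{1}{-7 + b}$
$A{\left(O \right)} = 3 O \left(10 + O\right)$ ($A{\left(O \right)} = \left(O + 2 O\right) \left(10 + O\right) = 3 O \left(10 + O\right)$)
$v{\left(-11 \right)} \left(A{\left(6 \right)} + 154\right) = \frac{3 \cdot 6 \left(10 + 6\right) + 154}{-7 - 11} = \frac{3 \cdot 6 \cdot 16 + 154}{-18} = - \frac{288 + 154}{18} = \left(- \frac{1}{18}\right) 442 = - \frac{221}{9}$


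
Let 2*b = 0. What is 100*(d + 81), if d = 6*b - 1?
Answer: 8000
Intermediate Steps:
b = 0 (b = (½)*0 = 0)
d = -1 (d = 6*0 - 1 = 0 - 1 = -1)
100*(d + 81) = 100*(-1 + 81) = 100*80 = 8000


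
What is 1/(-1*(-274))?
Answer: 1/274 ≈ 0.0036496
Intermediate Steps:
1/(-1*(-274)) = 1/274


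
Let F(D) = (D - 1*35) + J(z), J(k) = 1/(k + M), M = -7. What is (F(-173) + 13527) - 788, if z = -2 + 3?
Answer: 75185/6 ≈ 12531.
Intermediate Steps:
z = 1
J(k) = 1/(-7 + k) (J(k) = 1/(k - 7) = 1/(-7 + k))
F(D) = -211/6 + D (F(D) = (D - 1*35) + 1/(-7 + 1) = (D - 35) + 1/(-6) = (-35 + D) - ⅙ = -211/6 + D)
(F(-173) + 13527) - 788 = ((-211/6 - 173) + 13527) - 788 = (-1249/6 + 13527) - 788 = 79913/6 - 788 = 75185/6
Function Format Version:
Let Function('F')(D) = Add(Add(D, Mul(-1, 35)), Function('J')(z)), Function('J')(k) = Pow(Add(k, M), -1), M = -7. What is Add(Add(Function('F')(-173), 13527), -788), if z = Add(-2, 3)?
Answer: Rational(75185, 6) ≈ 12531.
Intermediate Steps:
z = 1
Function('J')(k) = Pow(Add(-7, k), -1) (Function('J')(k) = Pow(Add(k, -7), -1) = Pow(Add(-7, k), -1))
Function('F')(D) = Add(Rational(-211, 6), D) (Function('F')(D) = Add(Add(D, Mul(-1, 35)), Pow(Add(-7, 1), -1)) = Add(Add(D, -35), Pow(-6, -1)) = Add(Add(-35, D), Rational(-1, 6)) = Add(Rational(-211, 6), D))
Add(Add(Function('F')(-173), 13527), -788) = Add(Add(Add(Rational(-211, 6), -173), 13527), -788) = Add(Add(Rational(-1249, 6), 13527), -788) = Add(Rational(79913, 6), -788) = Rational(75185, 6)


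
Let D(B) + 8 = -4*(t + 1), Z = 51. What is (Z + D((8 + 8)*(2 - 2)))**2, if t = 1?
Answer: 1225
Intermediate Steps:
D(B) = -16 (D(B) = -8 - 4*(1 + 1) = -8 - 4*2 = -8 - 8 = -16)
(Z + D((8 + 8)*(2 - 2)))**2 = (51 - 16)**2 = 35**2 = 1225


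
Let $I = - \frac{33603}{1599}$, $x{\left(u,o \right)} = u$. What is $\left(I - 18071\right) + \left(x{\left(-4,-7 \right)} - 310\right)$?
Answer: $- \frac{9810406}{533} \approx -18406.0$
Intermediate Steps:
$I = - \frac{11201}{533}$ ($I = \left(-33603\right) \frac{1}{1599} = - \frac{11201}{533} \approx -21.015$)
$\left(I - 18071\right) + \left(x{\left(-4,-7 \right)} - 310\right) = \left(- \frac{11201}{533} - 18071\right) - 314 = - \frac{9643044}{533} - 314 = - \frac{9810406}{533}$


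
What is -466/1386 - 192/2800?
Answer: -7013/17325 ≈ -0.40479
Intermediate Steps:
-466/1386 - 192/2800 = -466*1/1386 - 192*1/2800 = -233/693 - 12/175 = -7013/17325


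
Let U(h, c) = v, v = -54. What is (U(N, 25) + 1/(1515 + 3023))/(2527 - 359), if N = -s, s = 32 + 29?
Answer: -245051/9838384 ≈ -0.024908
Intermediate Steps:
s = 61
N = -61 (N = -1*61 = -61)
U(h, c) = -54
(U(N, 25) + 1/(1515 + 3023))/(2527 - 359) = (-54 + 1/(1515 + 3023))/(2527 - 359) = (-54 + 1/4538)/2168 = (-54 + 1/4538)*(1/2168) = -245051/4538*1/2168 = -245051/9838384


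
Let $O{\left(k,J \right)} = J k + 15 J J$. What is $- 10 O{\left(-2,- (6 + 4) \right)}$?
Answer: $-15200$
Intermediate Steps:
$O{\left(k,J \right)} = 15 J^{2} + J k$ ($O{\left(k,J \right)} = J k + 15 J^{2} = 15 J^{2} + J k$)
$- 10 O{\left(-2,- (6 + 4) \right)} = - 10 - (6 + 4) \left(-2 + 15 \left(- (6 + 4)\right)\right) = - 10 \left(-1\right) 10 \left(-2 + 15 \left(\left(-1\right) 10\right)\right) = - 10 \left(- 10 \left(-2 + 15 \left(-10\right)\right)\right) = - 10 \left(- 10 \left(-2 - 150\right)\right) = - 10 \left(\left(-10\right) \left(-152\right)\right) = \left(-10\right) 1520 = -15200$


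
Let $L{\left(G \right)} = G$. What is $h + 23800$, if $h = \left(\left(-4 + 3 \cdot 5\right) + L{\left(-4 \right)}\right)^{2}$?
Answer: $23849$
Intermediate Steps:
$h = 49$ ($h = \left(\left(-4 + 3 \cdot 5\right) - 4\right)^{2} = \left(\left(-4 + 15\right) - 4\right)^{2} = \left(11 - 4\right)^{2} = 7^{2} = 49$)
$h + 23800 = 49 + 23800 = 23849$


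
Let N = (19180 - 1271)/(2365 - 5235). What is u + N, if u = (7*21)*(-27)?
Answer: -11408939/2870 ≈ -3975.2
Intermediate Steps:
N = -17909/2870 (N = 17909/(-2870) = 17909*(-1/2870) = -17909/2870 ≈ -6.2401)
u = -3969 (u = 147*(-27) = -3969)
u + N = -3969 - 17909/2870 = -11408939/2870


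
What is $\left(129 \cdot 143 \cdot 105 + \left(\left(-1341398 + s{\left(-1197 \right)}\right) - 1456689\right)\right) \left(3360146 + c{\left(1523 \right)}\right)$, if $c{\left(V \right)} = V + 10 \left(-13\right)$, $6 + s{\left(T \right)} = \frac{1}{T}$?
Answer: $- \frac{1155031665783151}{399} \approx -2.8948 \cdot 10^{12}$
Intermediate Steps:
$s{\left(T \right)} = -6 + \frac{1}{T}$
$c{\left(V \right)} = -130 + V$ ($c{\left(V \right)} = V - 130 = -130 + V$)
$\left(129 \cdot 143 \cdot 105 + \left(\left(-1341398 + s{\left(-1197 \right)}\right) - 1456689\right)\right) \left(3360146 + c{\left(1523 \right)}\right) = \left(129 \cdot 143 \cdot 105 - \frac{3349317322}{1197}\right) \left(3360146 + \left(-130 + 1523\right)\right) = \left(18447 \cdot 105 - \frac{3349317322}{1197}\right) \left(3360146 + 1393\right) = \left(1936935 - \frac{3349317322}{1197}\right) 3361539 = \left(- \frac{1030806127}{1197}\right) 3361539 = - \frac{1155031665783151}{399}$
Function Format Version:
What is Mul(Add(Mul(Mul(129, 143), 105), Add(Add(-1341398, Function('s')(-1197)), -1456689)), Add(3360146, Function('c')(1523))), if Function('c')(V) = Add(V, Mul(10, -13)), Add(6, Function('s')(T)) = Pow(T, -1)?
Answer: Rational(-1155031665783151, 399) ≈ -2.8948e+12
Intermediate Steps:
Function('s')(T) = Add(-6, Pow(T, -1))
Function('c')(V) = Add(-130, V) (Function('c')(V) = Add(V, -130) = Add(-130, V))
Mul(Add(Mul(Mul(129, 143), 105), Add(Add(-1341398, Function('s')(-1197)), -1456689)), Add(3360146, Function('c')(1523))) = Mul(Add(Mul(Mul(129, 143), 105), Add(Add(-1341398, Add(-6, Pow(-1197, -1))), -1456689)), Add(3360146, Add(-130, 1523))) = Mul(Add(Mul(18447, 105), Add(Add(-1341398, Add(-6, Rational(-1, 1197))), -1456689)), Add(3360146, 1393)) = Mul(Add(1936935, Add(Add(-1341398, Rational(-7183, 1197)), -1456689)), 3361539) = Mul(Add(1936935, Add(Rational(-1605660589, 1197), -1456689)), 3361539) = Mul(Add(1936935, Rational(-3349317322, 1197)), 3361539) = Mul(Rational(-1030806127, 1197), 3361539) = Rational(-1155031665783151, 399)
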